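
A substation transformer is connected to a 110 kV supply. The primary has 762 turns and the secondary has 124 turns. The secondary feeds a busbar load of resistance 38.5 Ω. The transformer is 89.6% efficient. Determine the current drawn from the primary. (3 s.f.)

V_s = 110000 × 124/762 = 17900 V.
I_s = V_s/R = 17900/38.5 = 464.94 A.
P_out = V_s I_s = 17900 × 464.94 = 8.3226×10^6 W.
P_in = P_out/η = 8.3226×10^6/0.896 = 9.2886×10^6 W.
I_p = P_in/V_p = 9.2886×10^6/110000 = 84.4 A.

I_p ≈ 84.4 A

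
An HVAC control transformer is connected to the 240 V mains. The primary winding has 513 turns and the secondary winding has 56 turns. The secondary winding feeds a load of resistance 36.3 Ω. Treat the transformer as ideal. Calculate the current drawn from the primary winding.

V_s = V_p × N_s/N_p = 240 × 56/513 = 26.199 V.
I_s = V_s/R = 26.199/36.3 = 0.72173 A.
For an ideal transformer I_p N_p = I_s N_s, so I_p = 0.72173 × 56/513 = 0.0788 A.

I_p ≈ 0.0788 A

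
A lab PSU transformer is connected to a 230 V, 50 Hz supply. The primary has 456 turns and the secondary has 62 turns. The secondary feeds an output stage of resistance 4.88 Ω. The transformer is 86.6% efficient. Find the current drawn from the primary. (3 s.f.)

V_s = 230 × 62/456 = 31.272 V.
I_s = V_s/R = 31.272/4.88 = 6.4082 A.
P_out = V_s I_s = 31.272 × 6.4082 = 200.40 W.
P_in = P_out/η = 200.40/0.866 = 231.40 W.
I_p = P_in/V_p = 231.40/230 = 1.01 A.

I_p ≈ 1.01 A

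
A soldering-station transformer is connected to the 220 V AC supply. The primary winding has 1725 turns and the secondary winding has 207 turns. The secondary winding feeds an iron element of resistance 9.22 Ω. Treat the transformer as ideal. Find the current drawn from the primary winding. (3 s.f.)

V_s = V_p × N_s/N_p = 220 × 207/1725 = 26.400 V.
I_s = V_s/R = 26.400/9.22 = 2.8633 A.
For an ideal transformer I_p N_p = I_s N_s, so I_p = 2.8633 × 207/1725 = 0.344 A.

I_p ≈ 0.344 A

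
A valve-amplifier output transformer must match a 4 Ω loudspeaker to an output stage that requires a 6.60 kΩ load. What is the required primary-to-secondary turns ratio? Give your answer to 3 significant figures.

N_p/N_s ≈ 40.6

Z_p/Z_s = (N_p/N_s)², so N_p/N_s = √(6600/4) = √1650 = 40.6.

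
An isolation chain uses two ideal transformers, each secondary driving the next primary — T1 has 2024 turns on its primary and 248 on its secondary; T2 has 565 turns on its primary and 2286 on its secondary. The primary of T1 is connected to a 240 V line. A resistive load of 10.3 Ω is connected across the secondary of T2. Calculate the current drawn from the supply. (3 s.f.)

I_supply ≈ 5.73 A

After T1: V = 240.00 × 248/2024 = 29.407 V.
After T2: V = 29.407 × 2286/565 = 118.98 V.
I_load = 118.98/10.3 = 11.552 A, so P_out = 118.98 × 11.552 = 1374.4 W.
All ideal ⇒ P_in = P_out, so I_supply = 1374.4/240 = 5.73 A.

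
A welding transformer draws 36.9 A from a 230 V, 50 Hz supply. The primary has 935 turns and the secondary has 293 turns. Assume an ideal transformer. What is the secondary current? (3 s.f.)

I_s ≈ 118 A

I_s/I_p = N_p/N_s, so I_s = 36.9 × 935/293 = 118 A.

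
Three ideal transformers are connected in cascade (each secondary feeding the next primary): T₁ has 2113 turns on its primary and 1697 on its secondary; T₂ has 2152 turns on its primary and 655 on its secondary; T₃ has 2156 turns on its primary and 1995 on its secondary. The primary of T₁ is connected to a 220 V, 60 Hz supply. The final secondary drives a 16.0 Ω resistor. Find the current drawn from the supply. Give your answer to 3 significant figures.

After T₁: V = 220.00 × 1697/2113 = 176.69 V.
After T₂: V = 176.69 × 655/2152 = 53.778 V.
After T₃: V = 53.778 × 1995/2156 = 49.762 V.
I_load = 49.762/16.0 = 3.1101 A, so P_out = 49.762 × 3.1101 = 154.77 W.
All ideal ⇒ P_in = P_out, so I_supply = 154.77/220 = 0.703 A.

I_supply ≈ 0.703 A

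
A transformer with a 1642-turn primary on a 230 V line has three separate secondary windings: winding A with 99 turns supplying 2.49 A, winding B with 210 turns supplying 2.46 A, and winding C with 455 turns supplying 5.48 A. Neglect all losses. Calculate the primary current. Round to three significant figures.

I_p ≈ 1.98 A

V_A = 230 × 99/1642 = 13.867 V; V_B = 230 × 210/1642 = 29.415 V; V_C = 230 × 455/1642 = 63.733 V.
P_out = V_A I_A + V_B I_B + V_C I_C = 13.867×2.49 + 29.415×2.46 + 63.733×5.48 = 34.529 + 72.362 + 349.26 = 456.15 W.
Ideal ⇒ P_in = P_out, so I_p = P_out/V_p = 456.15/230 = 1.98 A.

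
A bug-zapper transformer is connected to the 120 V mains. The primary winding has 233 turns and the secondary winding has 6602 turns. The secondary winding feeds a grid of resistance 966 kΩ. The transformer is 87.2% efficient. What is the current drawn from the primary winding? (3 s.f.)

I_p ≈ 0.114 A

V_s = 120 × 6602/233 = 3400.2 V.
I_s = V_s/R = 3400.2/966000 = 0.0035198 A.
P_out = V_s I_s = 3400.2 × 0.0035198 = 11.968 W.
P_in = P_out/η = 11.968/0.872 = 13.725 W.
I_p = P_in/V_p = 13.725/120 = 0.114 A.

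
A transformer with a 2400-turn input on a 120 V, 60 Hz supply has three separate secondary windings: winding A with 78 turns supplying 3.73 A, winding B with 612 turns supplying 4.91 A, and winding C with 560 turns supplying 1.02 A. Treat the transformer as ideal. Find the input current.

I_in ≈ 1.61 A

V_A = 120 × 78/2400 = 3.9000 V; V_B = 120 × 612/2400 = 30.600 V; V_C = 120 × 560/2400 = 28.000 V.
P_out = V_A I_A + V_B I_B + V_C I_C = 3.9000×3.73 + 30.600×4.91 + 28.000×1.02 = 14.547 + 150.25 + 28.560 = 193.35 W.
Ideal ⇒ P_in = P_out, so I_in = P_out/V_in = 193.35/120 = 1.61 A.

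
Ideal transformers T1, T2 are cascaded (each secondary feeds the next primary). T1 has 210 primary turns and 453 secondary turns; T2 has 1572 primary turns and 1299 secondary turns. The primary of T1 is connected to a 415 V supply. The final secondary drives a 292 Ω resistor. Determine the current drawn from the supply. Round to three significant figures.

I_supply ≈ 4.52 A

After T1: V = 415.00 × 453/210 = 895.21 V.
After T2: V = 895.21 × 1299/1572 = 739.75 V.
I_load = 739.75/292 = 2.5334 A, so P_out = 739.75 × 2.5334 = 1874.1 W.
All ideal ⇒ P_in = P_out, so I_supply = 1874.1/415 = 4.52 A.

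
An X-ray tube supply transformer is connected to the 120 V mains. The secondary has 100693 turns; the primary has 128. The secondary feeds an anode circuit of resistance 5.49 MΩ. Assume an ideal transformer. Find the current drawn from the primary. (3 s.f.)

I_p ≈ 13.5 A

V_s = V_p × N_s/N_p = 120 × 100693/128 = 94400 V.
I_s = V_s/R = 94400/(5.49×10^6) = 0.017195 A.
For an ideal transformer I_p N_p = I_s N_s, so I_p = 0.017195 × 100693/128 = 13.5 A.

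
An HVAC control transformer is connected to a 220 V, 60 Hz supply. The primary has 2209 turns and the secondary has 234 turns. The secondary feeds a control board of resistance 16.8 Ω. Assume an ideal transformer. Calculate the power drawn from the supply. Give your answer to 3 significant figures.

P ≈ 32.3 W

V_s = V_p × N_s/N_p = 220 × 234/2209 = 23.305 V.
I_s = V_s/R = 23.305/16.8 = 1.3872 A.
I_p = I_s × N_s/N_p = 1.3872 × 234/2209 = 0.14694 A.
P = V_p I_p = 220 × 0.14694 = 32.3 W.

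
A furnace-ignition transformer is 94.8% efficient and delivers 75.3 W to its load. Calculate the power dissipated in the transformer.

P_in = P_out/η = 75.3/0.948 = 79.4304 W.
P_loss = P_in − P_out = 79.4304 − 75.3 = 4.13 W.

P_loss ≈ 4.13 W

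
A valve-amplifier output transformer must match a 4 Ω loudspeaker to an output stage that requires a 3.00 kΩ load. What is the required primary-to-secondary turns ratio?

N_p/N_s ≈ 27.4

Z_p/Z_s = (N_p/N_s)², so N_p/N_s = √(3000/4) = √750 = 27.4.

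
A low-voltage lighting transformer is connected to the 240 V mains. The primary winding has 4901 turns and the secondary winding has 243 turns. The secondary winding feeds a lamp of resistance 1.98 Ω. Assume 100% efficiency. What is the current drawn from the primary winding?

V_s = V_p × N_s/N_p = 240 × 243/4901 = 11.900 V.
I_s = V_s/R = 11.900/1.98 = 6.0099 A.
For an ideal transformer I_p N_p = I_s N_s, so I_p = 6.0099 × 243/4901 = 0.298 A.

I_p ≈ 0.298 A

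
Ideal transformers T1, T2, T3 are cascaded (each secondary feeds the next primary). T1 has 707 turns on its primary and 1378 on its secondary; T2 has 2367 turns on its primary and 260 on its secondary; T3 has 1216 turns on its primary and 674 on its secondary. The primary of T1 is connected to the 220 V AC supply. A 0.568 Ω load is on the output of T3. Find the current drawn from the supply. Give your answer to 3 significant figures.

I_supply ≈ 5.45 A

After T1: V = 220.00 × 1378/707 = 428.80 V.
After T2: V = 428.80 × 260/2367 = 47.101 V.
After T3: V = 47.101 × 674/1216 = 26.107 V.
I_load = 26.107/0.568 = 45.963 A, so P_out = 26.107 × 45.963 = 1199.9 W.
All ideal ⇒ P_in = P_out, so I_supply = 1199.9/220 = 5.45 A.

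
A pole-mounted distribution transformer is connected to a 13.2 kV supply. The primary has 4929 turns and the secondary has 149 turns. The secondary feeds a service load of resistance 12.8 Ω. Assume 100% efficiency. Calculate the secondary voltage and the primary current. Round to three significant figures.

V_s = V_p × N_s/N_p = 13200 × 149/4929 = 399.03 V.
I_s = V_s/R = 399.03/12.8 = 31.174 A.
I_p = I_s × N_s/N_p = 31.174 × 149/4929 = 0.942 A.

V_s ≈ 399 V, I_p ≈ 0.942 A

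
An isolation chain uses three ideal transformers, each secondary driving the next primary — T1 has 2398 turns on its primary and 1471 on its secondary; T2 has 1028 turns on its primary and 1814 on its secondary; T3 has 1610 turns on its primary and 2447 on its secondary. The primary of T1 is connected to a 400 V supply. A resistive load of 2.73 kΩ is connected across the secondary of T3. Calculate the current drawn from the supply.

After T1: V = 400.00 × 1471/2398 = 245.37 V.
After T2: V = 245.37 × 1814/1028 = 432.98 V.
After T3: V = 432.98 × 2447/1610 = 658.08 V.
I_load = 658.08/2730 = 0.24105 A, so P_out = 658.08 × 0.24105 = 158.63 W.
All ideal ⇒ P_in = P_out, so I_supply = 158.63/400 = 0.397 A.

I_supply ≈ 0.397 A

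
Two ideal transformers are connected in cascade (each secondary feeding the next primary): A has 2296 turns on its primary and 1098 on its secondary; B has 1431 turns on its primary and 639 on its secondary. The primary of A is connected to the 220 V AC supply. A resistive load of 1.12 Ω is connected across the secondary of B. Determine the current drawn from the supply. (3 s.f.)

Secondary of A: V = 220.00 × 1098/2296 = 105.21 V.
Secondary of B: V = 105.21 × 639/1431 = 46.980 V.
I_load = 46.980/1.12 = 41.947 A, so P_out = 46.980 × 41.947 = 1970.7 W.
All ideal ⇒ P_in = P_out, so I_supply = 1970.7/220 = 8.96 A.

I_supply ≈ 8.96 A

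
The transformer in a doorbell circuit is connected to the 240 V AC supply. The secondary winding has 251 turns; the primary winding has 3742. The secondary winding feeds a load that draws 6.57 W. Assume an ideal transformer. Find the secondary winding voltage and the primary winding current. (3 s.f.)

V_s = V_p × N_s/N_p = 240 × 251/3742 = 16.098 V.
I_s = P/V_s = 6.57/16.098 = 0.40812 A.
I_p = I_s × N_s/N_p = 0.40812 × 251/3742 = 0.0274 A.

V_s ≈ 16.1 V, I_p ≈ 0.0274 A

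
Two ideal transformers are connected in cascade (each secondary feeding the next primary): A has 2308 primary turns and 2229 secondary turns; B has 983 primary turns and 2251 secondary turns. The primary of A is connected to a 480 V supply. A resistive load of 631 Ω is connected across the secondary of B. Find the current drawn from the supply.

I_supply ≈ 3.72 A

After A: V = 480.00 × 2229/2308 = 463.57 V.
After B: V = 463.57 × 2251/983 = 1061.5 V.
I_load = 1061.5/631 = 1.6823 A, so P_out = 1061.5 × 1.6823 = 1785.9 W.
All ideal ⇒ P_in = P_out, so I_supply = 1785.9/480 = 3.72 A.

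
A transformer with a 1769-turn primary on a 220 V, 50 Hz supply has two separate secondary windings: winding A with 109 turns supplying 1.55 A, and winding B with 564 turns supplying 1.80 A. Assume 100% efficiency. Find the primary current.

V_A = 220 × 109/1769 = 13.556 V; V_B = 220 × 564/1769 = 70.141 V.
P_out = V_A I_A + V_B I_B = 13.556×1.55 + 70.141×1.80 = 21.011 + 126.25 = 147.27 W.
Ideal ⇒ P_in = P_out, so I_p = P_out/V_p = 147.27/220 = 0.669 A.

I_p ≈ 0.669 A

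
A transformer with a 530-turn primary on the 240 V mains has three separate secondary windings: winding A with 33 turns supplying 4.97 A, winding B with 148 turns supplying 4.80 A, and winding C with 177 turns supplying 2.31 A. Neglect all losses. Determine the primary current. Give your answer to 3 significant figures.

I_p ≈ 2.42 A

V_A = 240 × 33/530 = 14.943 V; V_B = 240 × 148/530 = 67.019 V; V_C = 240 × 177/530 = 80.151 V.
P_out = V_A I_A + V_B I_B + V_C I_C = 14.943×4.97 + 67.019×4.80 + 80.151×2.31 = 74.269 + 321.69 + 185.15 = 581.11 W.
Ideal ⇒ P_in = P_out, so I_p = P_out/V_p = 581.11/240 = 2.42 A.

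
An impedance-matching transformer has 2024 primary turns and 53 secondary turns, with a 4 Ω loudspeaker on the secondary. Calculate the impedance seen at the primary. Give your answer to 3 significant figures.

Z_p ≈ 5830 Ω

Z_p = (N_p/N_s)² × Z_s = (2024/53)² × 4 = 5830 Ω.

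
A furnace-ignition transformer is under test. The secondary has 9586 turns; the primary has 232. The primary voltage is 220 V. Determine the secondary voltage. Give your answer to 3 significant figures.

V_s ≈ 9090 V

V_s/V_p = N_s/N_p, so V_s = 220 × 9586/232 = 9090 V.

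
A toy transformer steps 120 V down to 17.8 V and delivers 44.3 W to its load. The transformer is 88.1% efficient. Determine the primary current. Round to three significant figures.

I_p ≈ 0.419 A

P_in = P_out/η = 44.3/0.881 = 50.284 W.
I_p = P_in/V_p = 50.284/120 = 0.419 A.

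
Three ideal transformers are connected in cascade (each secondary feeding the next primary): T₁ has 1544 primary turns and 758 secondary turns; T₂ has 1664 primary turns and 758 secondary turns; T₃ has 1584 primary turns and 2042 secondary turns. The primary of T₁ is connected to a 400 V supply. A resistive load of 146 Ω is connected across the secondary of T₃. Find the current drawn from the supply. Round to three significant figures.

After T₁: V = 400.00 × 758/1544 = 196.37 V.
After T₂: V = 196.37 × 758/1664 = 89.454 V.
After T₃: V = 89.454 × 2042/1584 = 115.32 V.
I_load = 115.32/146 = 0.78985 A, so P_out = 115.32 × 0.78985 = 91.084 W.
All ideal ⇒ P_in = P_out, so I_supply = 91.084/400 = 0.228 A.

I_supply ≈ 0.228 A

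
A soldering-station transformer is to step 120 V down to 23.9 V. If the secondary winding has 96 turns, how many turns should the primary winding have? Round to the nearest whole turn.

N_p/N_s = V_p/V_s, so N_p = 96 × 120/23.9 = 482.0 ≈ 482 turns.

N_p = 482 turns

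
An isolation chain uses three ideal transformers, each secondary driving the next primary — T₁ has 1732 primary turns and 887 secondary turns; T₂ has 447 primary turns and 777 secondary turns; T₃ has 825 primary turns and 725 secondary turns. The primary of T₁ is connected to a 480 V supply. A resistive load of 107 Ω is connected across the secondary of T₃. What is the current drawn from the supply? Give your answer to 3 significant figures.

I_supply ≈ 2.75 A

Secondary of T₁: V = 480.00 × 887/1732 = 245.82 V.
Secondary of T₂: V = 245.82 × 777/447 = 427.30 V.
Secondary of T₃: V = 427.30 × 725/825 = 375.50 V.
I_load = 375.50/107 = 3.5094 A, so P_out = 375.50 × 3.5094 = 1317.8 W.
All ideal ⇒ P_in = P_out, so I_supply = 1317.8/480 = 2.75 A.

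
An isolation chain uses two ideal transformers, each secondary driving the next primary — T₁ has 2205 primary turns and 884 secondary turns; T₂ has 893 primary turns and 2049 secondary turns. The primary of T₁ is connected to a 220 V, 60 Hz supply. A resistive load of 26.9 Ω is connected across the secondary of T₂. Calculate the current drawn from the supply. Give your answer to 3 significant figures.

Secondary of T₁: V = 220.00 × 884/2205 = 88.200 V.
Secondary of T₂: V = 88.200 × 2049/893 = 202.37 V.
I_load = 202.37/26.9 = 7.5232 A, so P_out = 202.37 × 7.5232 = 1522.5 W.
All ideal ⇒ P_in = P_out, so I_supply = 1522.5/220 = 6.92 A.

I_supply ≈ 6.92 A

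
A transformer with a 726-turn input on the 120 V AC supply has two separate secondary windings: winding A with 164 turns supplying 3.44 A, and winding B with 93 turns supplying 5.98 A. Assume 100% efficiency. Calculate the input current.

V_A = 120 × 164/726 = 27.107 V; V_B = 120 × 93/726 = 15.372 V.
P_out = V_A I_A + V_B I_B = 27.107×3.44 + 15.372×5.98 = 93.250 + 91.924 = 185.17 W.
Ideal ⇒ P_in = P_out, so I_in = P_out/V_in = 185.17/120 = 1.54 A.

I_in ≈ 1.54 A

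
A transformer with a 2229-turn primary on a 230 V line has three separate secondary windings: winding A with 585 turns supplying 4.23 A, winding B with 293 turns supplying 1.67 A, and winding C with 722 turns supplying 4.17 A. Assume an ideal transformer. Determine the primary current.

V_A = 230 × 585/2229 = 60.363 V; V_B = 230 × 293/2229 = 30.233 V; V_C = 230 × 722/2229 = 74.500 V.
P_out = V_A I_A + V_B I_B + V_C I_C = 60.363×4.23 + 30.233×1.67 + 74.500×4.17 = 255.34 + 50.490 + 310.66 = 616.49 W.
Ideal ⇒ P_in = P_out, so I_p = P_out/V_p = 616.49/230 = 2.68 A.

I_p ≈ 2.68 A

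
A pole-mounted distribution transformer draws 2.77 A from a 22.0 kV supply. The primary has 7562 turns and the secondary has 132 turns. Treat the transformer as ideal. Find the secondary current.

I_s/I_p = N_p/N_s, so I_s = 2.77 × 7562/132 = 159 A.

I_s ≈ 159 A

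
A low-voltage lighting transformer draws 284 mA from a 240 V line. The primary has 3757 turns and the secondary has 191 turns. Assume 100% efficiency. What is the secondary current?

I_s ≈ 5.59 A

I_s/I_p = N_p/N_s, so I_s = 0.284 × 3757/191 = 5.59 A.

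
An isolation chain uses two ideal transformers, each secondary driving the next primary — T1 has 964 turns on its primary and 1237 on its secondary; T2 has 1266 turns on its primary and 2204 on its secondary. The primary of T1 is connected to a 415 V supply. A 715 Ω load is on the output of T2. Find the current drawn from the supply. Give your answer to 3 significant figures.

I_supply ≈ 2.90 A

Secondary of T1: V = 415.00 × 1237/964 = 532.53 V.
Secondary of T2: V = 532.53 × 2204/1266 = 927.08 V.
I_load = 927.08/715 = 1.2966 A, so P_out = 927.08 × 1.2966 = 1202.1 W.
All ideal ⇒ P_in = P_out, so I_supply = 1202.1/415 = 2.90 A.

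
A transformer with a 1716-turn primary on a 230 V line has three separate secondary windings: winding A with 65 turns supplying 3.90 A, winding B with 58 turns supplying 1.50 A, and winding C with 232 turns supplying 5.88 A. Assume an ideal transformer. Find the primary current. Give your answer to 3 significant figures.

I_p ≈ 0.993 A

V_A = 230 × 65/1716 = 8.7121 V; V_B = 230 × 58/1716 = 7.7739 V; V_C = 230 × 232/1716 = 31.096 V.
P_out = V_A I_A + V_B I_B + V_C I_C = 8.7121×3.90 + 7.7739×1.50 + 31.096×5.88 = 33.977 + 11.661 + 182.84 = 228.48 W.
Ideal ⇒ P_in = P_out, so I_p = P_out/V_p = 228.48/230 = 0.993 A.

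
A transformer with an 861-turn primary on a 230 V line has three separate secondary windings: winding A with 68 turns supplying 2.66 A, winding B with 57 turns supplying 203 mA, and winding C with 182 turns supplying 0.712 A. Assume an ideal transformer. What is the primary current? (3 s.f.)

V_A = 230 × 68/861 = 18.165 V; V_B = 230 × 57/861 = 15.226 V; V_C = 230 × 182/861 = 48.618 V.
P_out = V_A I_A + V_B I_B + V_C I_C = 18.165×2.66 + 15.226×0.203 + 48.618×0.712 = 48.319 + 3.0910 + 34.616 = 86.026 W.
Ideal ⇒ P_in = P_out, so I_p = P_out/V_p = 86.026/230 = 0.374 A.

I_p ≈ 0.374 A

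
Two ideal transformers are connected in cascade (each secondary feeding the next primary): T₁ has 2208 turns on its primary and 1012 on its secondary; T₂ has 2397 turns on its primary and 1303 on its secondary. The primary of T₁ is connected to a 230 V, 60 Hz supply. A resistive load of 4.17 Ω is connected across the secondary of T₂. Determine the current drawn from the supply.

After T₁: V = 230.00 × 1012/2208 = 105.42 V.
After T₂: V = 105.42 × 1303/2397 = 57.304 V.
I_load = 57.304/4.17 = 13.742 A, so P_out = 57.304 × 13.742 = 787.47 W.
All ideal ⇒ P_in = P_out, so I_supply = 787.47/230 = 3.42 A.

I_supply ≈ 3.42 A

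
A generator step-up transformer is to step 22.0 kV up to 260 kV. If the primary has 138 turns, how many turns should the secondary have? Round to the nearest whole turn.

N_s/N_p = V_s/V_p, so N_s = 138 × 260000/22000 = 1630.9 ≈ 1631 turns.

N_s = 1631 turns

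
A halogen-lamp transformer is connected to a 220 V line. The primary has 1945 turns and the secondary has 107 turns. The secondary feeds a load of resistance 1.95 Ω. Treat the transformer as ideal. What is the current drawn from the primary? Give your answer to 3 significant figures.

I_p ≈ 0.341 A

V_s = V_p × N_s/N_p = 220 × 107/1945 = 12.103 V.
I_s = V_s/R = 12.103/1.95 = 6.2066 A.
For an ideal transformer I_p N_p = I_s N_s, so I_p = 6.2066 × 107/1945 = 0.341 A.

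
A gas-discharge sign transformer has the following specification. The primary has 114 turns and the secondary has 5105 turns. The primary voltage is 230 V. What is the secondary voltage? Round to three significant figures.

V_s ≈ 10300 V

V_s/V_p = N_s/N_p, so V_s = 230 × 5105/114 = 10300 V.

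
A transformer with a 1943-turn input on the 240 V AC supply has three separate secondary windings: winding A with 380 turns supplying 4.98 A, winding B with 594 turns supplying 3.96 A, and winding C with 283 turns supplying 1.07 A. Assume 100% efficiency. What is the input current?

I_in ≈ 2.34 A

V_A = 240 × 380/1943 = 46.938 V; V_B = 240 × 594/1943 = 73.371 V; V_C = 240 × 283/1943 = 34.956 V.
P_out = V_A I_A + V_B I_B + V_C I_C = 46.938×4.98 + 73.371×3.96 + 34.956×1.07 = 233.75 + 290.55 + 37.403 = 561.70 W.
Ideal ⇒ P_in = P_out, so I_in = P_out/V_in = 561.70/240 = 2.34 A.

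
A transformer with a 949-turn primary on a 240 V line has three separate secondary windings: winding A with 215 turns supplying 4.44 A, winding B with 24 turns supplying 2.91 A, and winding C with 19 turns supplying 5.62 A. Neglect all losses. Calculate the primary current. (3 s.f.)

V_A = 240 × 215/949 = 54.373 V; V_B = 240 × 24/949 = 6.0695 V; V_C = 240 × 19/949 = 4.8051 V.
P_out = V_A I_A + V_B I_B + V_C I_C = 54.373×4.44 + 6.0695×2.91 + 4.8051×5.62 = 241.42 + 17.662 + 27.004 = 286.08 W.
Ideal ⇒ P_in = P_out, so I_p = P_out/V_p = 286.08/240 = 1.19 A.

I_p ≈ 1.19 A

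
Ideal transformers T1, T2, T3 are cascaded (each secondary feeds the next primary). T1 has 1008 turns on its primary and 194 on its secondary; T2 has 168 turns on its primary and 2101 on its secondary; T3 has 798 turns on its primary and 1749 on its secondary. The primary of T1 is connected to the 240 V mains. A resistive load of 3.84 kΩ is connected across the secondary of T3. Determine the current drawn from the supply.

After T1: V = 240.00 × 194/1008 = 46.190 V.
After T2: V = 46.190 × 2101/168 = 577.66 V.
After T3: V = 577.66 × 1749/798 = 1266.1 V.
I_load = 1266.1/3840 = 0.32970 A, so P_out = 1266.1 × 0.32970 = 417.43 W.
All ideal ⇒ P_in = P_out, so I_supply = 417.43/240 = 1.74 A.

I_supply ≈ 1.74 A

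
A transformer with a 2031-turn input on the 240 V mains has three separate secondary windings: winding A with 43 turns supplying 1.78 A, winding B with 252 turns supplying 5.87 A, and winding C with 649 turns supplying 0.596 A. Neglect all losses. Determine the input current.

V_A = 240 × 43/2031 = 5.0812 V; V_B = 240 × 252/2031 = 29.778 V; V_C = 240 × 649/2031 = 76.691 V.
P_out = V_A I_A + V_B I_B + V_C I_C = 5.0812×1.78 + 29.778×5.87 + 76.691×0.596 = 9.0446 + 174.80 + 45.708 = 229.55 W.
Ideal ⇒ P_in = P_out, so I_in = P_out/V_in = 229.55/240 = 0.956 A.

I_in ≈ 0.956 A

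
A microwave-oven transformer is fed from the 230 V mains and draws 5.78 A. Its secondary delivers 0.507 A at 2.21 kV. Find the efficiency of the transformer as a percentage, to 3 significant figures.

P_in = 230 × 5.78 = 1329.40 W.
P_out = 2210 × 0.507 = 1120.47 W.
η = P_out/P_in = 1120.47/1329.40 = 0.843.

η ≈ 84.3%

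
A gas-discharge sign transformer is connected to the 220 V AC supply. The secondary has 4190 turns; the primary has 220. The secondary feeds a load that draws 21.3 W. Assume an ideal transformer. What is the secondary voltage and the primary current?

V_s = V_p × N_s/N_p = 220 × 4190/220 = 4190.0 V.
I_s = P/V_s = 21.3/4190.0 = 0.0050835 A.
I_p = I_s × N_s/N_p = 0.0050835 × 4190/220 = 0.0968 A.

V_s ≈ 4190 V, I_p ≈ 0.0968 A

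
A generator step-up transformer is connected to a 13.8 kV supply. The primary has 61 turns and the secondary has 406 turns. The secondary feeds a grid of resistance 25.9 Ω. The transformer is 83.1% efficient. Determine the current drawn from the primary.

V_s = 13800 × 406/61 = 91849 V.
I_s = V_s/R = 91849/25.9 = 3546.3 A.
P_out = V_s I_s = 91849 × 3546.3 = 3.2572×10^8 W.
P_in = P_out/η = 3.2572×10^8/0.831 = 3.9197×10^8 W.
I_p = P_in/V_p = 3.9197×10^8/13800 = 28400 A.

I_p ≈ 28400 A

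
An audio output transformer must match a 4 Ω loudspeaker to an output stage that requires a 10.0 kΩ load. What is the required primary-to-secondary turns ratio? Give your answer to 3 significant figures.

N_p/N_s ≈ 50.0

Z_p/Z_s = (N_p/N_s)², so N_p/N_s = √(10000/4) = √2500 = 50.0.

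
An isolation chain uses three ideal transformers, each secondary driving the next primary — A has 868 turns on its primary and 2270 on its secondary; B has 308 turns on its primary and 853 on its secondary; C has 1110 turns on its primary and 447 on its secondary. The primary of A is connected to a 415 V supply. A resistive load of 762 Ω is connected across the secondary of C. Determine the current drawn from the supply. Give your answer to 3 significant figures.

I_supply ≈ 4.63 A

Secondary of A: V = 415.00 × 2270/868 = 1085.3 V.
Secondary of B: V = 1085.3 × 853/308 = 3005.7 V.
Secondary of C: V = 3005.7 × 447/1110 = 1210.4 V.
I_load = 1210.4/762 = 1.5885 A, so P_out = 1210.4 × 1.5885 = 1922.7 W.
All ideal ⇒ P_in = P_out, so I_supply = 1922.7/415 = 4.63 A.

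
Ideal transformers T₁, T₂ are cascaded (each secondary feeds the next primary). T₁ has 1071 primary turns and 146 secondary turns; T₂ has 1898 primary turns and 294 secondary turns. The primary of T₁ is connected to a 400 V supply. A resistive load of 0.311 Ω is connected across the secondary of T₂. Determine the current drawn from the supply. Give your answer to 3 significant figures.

Secondary of T₁: V = 400.00 × 146/1071 = 54.528 V.
Secondary of T₂: V = 54.528 × 294/1898 = 8.4465 V.
I_load = 8.4465/0.311 = 27.159 A, so P_out = 8.4465 × 27.159 = 229.40 W.
All ideal ⇒ P_in = P_out, so I_supply = 229.40/400 = 0.573 A.

I_supply ≈ 0.573 A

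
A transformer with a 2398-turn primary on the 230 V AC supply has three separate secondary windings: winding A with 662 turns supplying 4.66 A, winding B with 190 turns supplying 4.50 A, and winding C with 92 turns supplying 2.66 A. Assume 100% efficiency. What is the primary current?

I_p ≈ 1.75 A

V_A = 230 × 662/2398 = 63.495 V; V_B = 230 × 190/2398 = 18.224 V; V_C = 230 × 92/2398 = 8.8240 V.
P_out = V_A I_A + V_B I_B + V_C I_C = 63.495×4.66 + 18.224×4.50 + 8.8240×2.66 = 295.88 + 82.006 + 23.472 = 401.36 W.
Ideal ⇒ P_in = P_out, so I_p = P_out/V_p = 401.36/230 = 1.75 A.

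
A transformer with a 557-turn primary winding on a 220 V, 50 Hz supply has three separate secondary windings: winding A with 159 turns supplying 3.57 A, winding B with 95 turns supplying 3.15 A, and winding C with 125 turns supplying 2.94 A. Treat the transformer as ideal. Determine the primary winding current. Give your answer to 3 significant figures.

V_A = 220 × 159/557 = 62.801 V; V_B = 220 × 95/557 = 37.522 V; V_C = 220 × 125/557 = 49.372 V.
P_out = V_A I_A + V_B I_B + V_C I_C = 62.801×3.57 + 37.522×3.15 + 49.372×2.94 = 224.20 + 118.20 + 145.15 = 487.55 W.
Ideal ⇒ P_in = P_out, so I_p = P_out/V_p = 487.55/220 = 2.22 A.

I_p ≈ 2.22 A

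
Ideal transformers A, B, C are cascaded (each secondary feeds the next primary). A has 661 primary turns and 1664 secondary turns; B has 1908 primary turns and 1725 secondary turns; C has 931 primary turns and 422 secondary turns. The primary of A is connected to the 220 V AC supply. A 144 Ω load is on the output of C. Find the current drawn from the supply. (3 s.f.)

After A: V = 220.00 × 1664/661 = 553.83 V.
After B: V = 553.83 × 1725/1908 = 500.71 V.
After C: V = 500.71 × 422/931 = 226.96 V.
I_load = 226.96/144 = 1.5761 A, so P_out = 226.96 × 1.5761 = 357.71 W.
All ideal ⇒ P_in = P_out, so I_supply = 357.71/220 = 1.63 A.

I_supply ≈ 1.63 A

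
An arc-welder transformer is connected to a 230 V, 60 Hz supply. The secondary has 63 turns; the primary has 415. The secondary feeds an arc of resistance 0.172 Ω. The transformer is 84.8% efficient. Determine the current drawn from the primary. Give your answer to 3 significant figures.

I_p ≈ 36.3 A

V_s = 230 × 63/415 = 34.916 V.
I_s = V_s/R = 34.916/0.172 = 203.00 A.
P_out = V_s I_s = 34.916 × 203.00 = 7087.8 W.
P_in = P_out/η = 7087.8/0.848 = 8358.3 W.
I_p = P_in/V_p = 8358.3/230 = 36.3 A.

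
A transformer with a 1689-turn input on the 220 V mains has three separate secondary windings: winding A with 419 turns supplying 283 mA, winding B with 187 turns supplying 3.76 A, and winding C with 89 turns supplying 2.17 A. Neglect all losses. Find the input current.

V_A = 220 × 419/1689 = 54.577 V; V_B = 220 × 187/1689 = 24.358 V; V_C = 220 × 89/1689 = 11.593 V.
P_out = V_A I_A + V_B I_B + V_C I_C = 54.577×0.283 + 24.358×3.76 + 11.593×2.17 = 15.445 + 91.585 + 25.156 = 132.19 W.
Ideal ⇒ P_in = P_out, so I_in = P_out/V_in = 132.19/220 = 0.601 A.

I_in ≈ 0.601 A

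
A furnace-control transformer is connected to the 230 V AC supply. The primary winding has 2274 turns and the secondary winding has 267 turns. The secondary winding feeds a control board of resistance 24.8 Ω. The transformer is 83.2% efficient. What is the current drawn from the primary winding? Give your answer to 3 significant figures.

I_p ≈ 0.154 A

V_s = 230 × 267/2274 = 27.005 V.
I_s = V_s/R = 27.005/24.8 = 1.0889 A.
P_out = V_s I_s = 27.005 × 1.0889 = 29.407 W.
P_in = P_out/η = 29.407/0.832 = 35.345 W.
I_p = P_in/V_p = 35.345/230 = 0.154 A.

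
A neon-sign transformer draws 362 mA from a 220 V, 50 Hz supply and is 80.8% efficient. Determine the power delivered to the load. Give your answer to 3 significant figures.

P_out ≈ 64.3 W

P_in = V_p I_p = 220 × 0.362 = 79.640 W.
P_out = η P_in = 0.808 × 79.640 = 64.3 W.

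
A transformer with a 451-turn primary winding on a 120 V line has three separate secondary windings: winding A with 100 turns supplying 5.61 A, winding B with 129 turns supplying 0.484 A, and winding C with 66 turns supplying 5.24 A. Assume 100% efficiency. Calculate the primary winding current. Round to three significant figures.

V_A = 120 × 100/451 = 26.608 V; V_B = 120 × 129/451 = 34.324 V; V_C = 120 × 66/451 = 17.561 V.
P_out = V_A I_A + V_B I_B + V_C I_C = 26.608×5.61 + 34.324×0.484 + 17.561×5.24 = 149.27 + 16.613 + 92.020 = 257.90 W.
Ideal ⇒ P_in = P_out, so I_p = P_out/V_p = 257.90/120 = 2.15 A.

I_p ≈ 2.15 A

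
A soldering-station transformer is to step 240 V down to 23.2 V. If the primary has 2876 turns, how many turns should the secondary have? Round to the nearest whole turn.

N_s = 278 turns

N_s/N_p = V_s/V_p, so N_s = 2876 × 23.2/240 = 278.0 ≈ 278 turns.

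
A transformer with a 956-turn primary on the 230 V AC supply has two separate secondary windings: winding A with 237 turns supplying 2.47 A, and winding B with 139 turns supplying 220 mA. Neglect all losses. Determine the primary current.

I_p ≈ 0.644 A

V_A = 230 × 237/956 = 57.019 V; V_B = 230 × 139/956 = 33.441 V.
P_out = V_A I_A + V_B I_B = 57.019×2.47 + 33.441×0.220 = 140.84 + 7.3571 = 148.19 W.
Ideal ⇒ P_in = P_out, so I_p = P_out/V_p = 148.19/230 = 0.644 A.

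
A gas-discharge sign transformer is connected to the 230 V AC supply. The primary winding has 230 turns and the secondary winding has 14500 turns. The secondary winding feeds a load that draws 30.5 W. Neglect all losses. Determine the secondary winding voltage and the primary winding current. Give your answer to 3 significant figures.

V_s ≈ 14500 V, I_p ≈ 0.133 A

V_s = V_p × N_s/N_p = 230 × 14500/230 = 14500 V.
I_s = P/V_s = 30.5/14500 = 0.0021034 A.
I_p = I_s × N_s/N_p = 0.0021034 × 14500/230 = 0.133 A.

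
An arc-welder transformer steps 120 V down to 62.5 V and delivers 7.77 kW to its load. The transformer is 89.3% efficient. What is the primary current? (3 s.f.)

P_in = P_out/η = 7770/0.893 = 8701.0 W.
I_p = P_in/V_p = 8701.0/120 = 72.5 A.

I_p ≈ 72.5 A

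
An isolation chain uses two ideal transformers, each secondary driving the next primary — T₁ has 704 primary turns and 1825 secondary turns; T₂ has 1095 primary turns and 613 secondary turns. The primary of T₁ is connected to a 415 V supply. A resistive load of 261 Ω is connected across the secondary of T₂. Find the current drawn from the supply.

Secondary of T₁: V = 415.00 × 1825/704 = 1075.8 V.
Secondary of T₂: V = 1075.8 × 613/1095 = 602.26 V.
I_load = 602.26/261 = 2.3075 A, so P_out = 602.26 × 2.3075 = 1389.7 W.
All ideal ⇒ P_in = P_out, so I_supply = 1389.7/415 = 3.35 A.

I_supply ≈ 3.35 A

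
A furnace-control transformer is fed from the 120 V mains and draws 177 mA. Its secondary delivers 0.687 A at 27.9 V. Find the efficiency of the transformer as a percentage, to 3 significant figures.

P_in = 120 × 0.177 = 21.2400 W.
P_out = 27.9 × 0.687 = 19.1673 W.
η = P_out/P_in = 19.1673/21.2400 = 0.902.

η ≈ 90.2%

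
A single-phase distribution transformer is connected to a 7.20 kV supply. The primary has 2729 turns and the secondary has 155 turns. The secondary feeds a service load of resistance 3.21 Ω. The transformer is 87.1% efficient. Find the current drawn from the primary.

I_p ≈ 8.31 A

V_s = 7200 × 155/2729 = 408.94 V.
I_s = V_s/R = 408.94/3.21 = 127.40 A.
P_out = V_s I_s = 408.94 × 127.40 = 52097 W.
P_in = P_out/η = 52097/0.871 = 59813 W.
I_p = P_in/V_p = 59813/7200 = 8.31 A.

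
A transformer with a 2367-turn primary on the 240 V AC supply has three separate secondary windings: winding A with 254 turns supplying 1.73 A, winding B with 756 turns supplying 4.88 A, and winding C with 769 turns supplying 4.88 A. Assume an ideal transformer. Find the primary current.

I_p ≈ 3.33 A

V_A = 240 × 254/2367 = 25.754 V; V_B = 240 × 756/2367 = 76.654 V; V_C = 240 × 769/2367 = 77.972 V.
P_out = V_A I_A + V_B I_B + V_C I_C = 25.754×1.73 + 76.654×4.88 + 77.972×4.88 = 44.555 + 374.07 + 380.50 = 799.13 W.
Ideal ⇒ P_in = P_out, so I_p = P_out/V_p = 799.13/240 = 3.33 A.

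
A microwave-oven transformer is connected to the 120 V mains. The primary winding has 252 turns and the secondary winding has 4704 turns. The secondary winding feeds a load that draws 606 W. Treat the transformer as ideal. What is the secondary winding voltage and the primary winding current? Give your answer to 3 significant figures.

V_s ≈ 2240 V, I_p ≈ 5.05 A

V_s = V_p × N_s/N_p = 120 × 4704/252 = 2240.0 V.
I_s = P/V_s = 606/2240.0 = 0.27054 A.
I_p = I_s × N_s/N_p = 0.27054 × 4704/252 = 5.05 A.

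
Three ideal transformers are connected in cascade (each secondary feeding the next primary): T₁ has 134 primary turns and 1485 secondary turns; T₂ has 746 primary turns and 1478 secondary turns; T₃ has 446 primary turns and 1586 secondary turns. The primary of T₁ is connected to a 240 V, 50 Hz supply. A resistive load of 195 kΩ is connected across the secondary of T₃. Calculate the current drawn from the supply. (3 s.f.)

I_supply ≈ 7.50 A

Secondary of T₁: V = 240.00 × 1485/134 = 2659.7 V.
Secondary of T₂: V = 2659.7 × 1478/746 = 5269.5 V.
Secondary of T₃: V = 5269.5 × 1586/446 = 18739 V.
I_load = 18739/195000 = 0.096095 A, so P_out = 18739 × 0.096095 = 1800.7 W.
All ideal ⇒ P_in = P_out, so I_supply = 1800.7/240 = 7.50 A.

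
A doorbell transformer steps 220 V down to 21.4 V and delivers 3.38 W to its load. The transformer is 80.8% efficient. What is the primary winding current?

I_p ≈ 0.0190 A

P_in = P_out/η = 3.38/0.808 = 4.1832 W.
I_p = P_in/V_p = 4.1832/220 = 0.0190 A.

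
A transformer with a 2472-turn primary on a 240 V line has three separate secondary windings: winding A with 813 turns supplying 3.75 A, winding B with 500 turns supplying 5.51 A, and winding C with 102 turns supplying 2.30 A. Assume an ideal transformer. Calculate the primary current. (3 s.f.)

V_A = 240 × 813/2472 = 78.932 V; V_B = 240 × 500/2472 = 48.544 V; V_C = 240 × 102/2472 = 9.9029 V.
P_out = V_A I_A + V_B I_B + V_C I_C = 78.932×3.75 + 48.544×5.51 + 9.9029×2.30 = 296.00 + 267.48 + 22.777 = 586.25 W.
Ideal ⇒ P_in = P_out, so I_p = P_out/V_p = 586.25/240 = 2.44 A.

I_p ≈ 2.44 A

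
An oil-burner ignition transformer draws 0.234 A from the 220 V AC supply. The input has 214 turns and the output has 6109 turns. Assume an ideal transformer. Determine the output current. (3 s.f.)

I_out ≈ 0.00820 A

I_out/I_in = N_in/N_out, so I_out = 0.234 × 214/6109 = 0.00820 A.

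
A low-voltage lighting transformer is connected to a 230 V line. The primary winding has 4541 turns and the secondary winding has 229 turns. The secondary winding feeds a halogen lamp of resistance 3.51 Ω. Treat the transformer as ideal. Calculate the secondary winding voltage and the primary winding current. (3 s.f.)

V_s ≈ 11.6 V, I_p ≈ 0.167 A

V_s = V_p × N_s/N_p = 230 × 229/4541 = 11.599 V.
I_s = V_s/R = 11.599/3.51 = 3.3045 A.
I_p = I_s × N_s/N_p = 3.3045 × 229/4541 = 0.167 A.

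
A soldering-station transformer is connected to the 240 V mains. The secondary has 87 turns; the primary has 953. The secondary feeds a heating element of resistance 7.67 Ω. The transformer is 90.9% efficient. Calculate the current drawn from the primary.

I_p ≈ 0.287 A

V_s = 240 × 87/953 = 21.910 V.
I_s = V_s/R = 21.910/7.67 = 2.8566 A.
P_out = V_s I_s = 21.910 × 2.8566 = 62.586 W.
P_in = P_out/η = 62.586/0.909 = 68.852 W.
I_p = P_in/V_p = 68.852/240 = 0.287 A.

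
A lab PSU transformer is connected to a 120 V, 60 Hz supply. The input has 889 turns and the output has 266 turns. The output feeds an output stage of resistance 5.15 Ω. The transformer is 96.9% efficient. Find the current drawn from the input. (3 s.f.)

I_in ≈ 2.15 A

V_out = 120 × 266/889 = 35.906 V.
I_out = V_out/R = 35.906/5.15 = 6.9719 A.
P_out = V_out I_out = 35.906 × 6.9719 = 250.33 W.
P_in = P_out/η = 250.33/0.969 = 258.34 W.
I_in = P_in/V_in = 258.34/120 = 2.15 A.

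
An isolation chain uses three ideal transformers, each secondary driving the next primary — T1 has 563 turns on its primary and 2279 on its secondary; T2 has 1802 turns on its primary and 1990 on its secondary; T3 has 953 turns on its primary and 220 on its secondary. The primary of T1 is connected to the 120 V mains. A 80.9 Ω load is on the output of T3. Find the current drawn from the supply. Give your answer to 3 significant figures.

After T1: V = 120.00 × 2279/563 = 485.75 V.
After T2: V = 485.75 × 1990/1802 = 536.43 V.
After T3: V = 536.43 × 220/953 = 123.84 V.
I_load = 123.84/80.9 = 1.5307 A, so P_out = 123.84 × 1.5307 = 189.56 W.
All ideal ⇒ P_in = P_out, so I_supply = 189.56/120 = 1.58 A.

I_supply ≈ 1.58 A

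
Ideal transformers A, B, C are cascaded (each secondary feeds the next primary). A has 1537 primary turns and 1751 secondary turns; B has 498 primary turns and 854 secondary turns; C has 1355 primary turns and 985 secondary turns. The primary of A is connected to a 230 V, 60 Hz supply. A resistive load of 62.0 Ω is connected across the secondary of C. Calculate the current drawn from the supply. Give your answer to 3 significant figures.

After A: V = 230.00 × 1751/1537 = 262.02 V.
After B: V = 262.02 × 854/498 = 449.33 V.
After C: V = 449.33 × 985/1355 = 326.64 V.
I_load = 326.64/62.0 = 5.2683 A, so P_out = 326.64 × 5.2683 = 1720.8 W.
All ideal ⇒ P_in = P_out, so I_supply = 1720.8/230 = 7.48 A.

I_supply ≈ 7.48 A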